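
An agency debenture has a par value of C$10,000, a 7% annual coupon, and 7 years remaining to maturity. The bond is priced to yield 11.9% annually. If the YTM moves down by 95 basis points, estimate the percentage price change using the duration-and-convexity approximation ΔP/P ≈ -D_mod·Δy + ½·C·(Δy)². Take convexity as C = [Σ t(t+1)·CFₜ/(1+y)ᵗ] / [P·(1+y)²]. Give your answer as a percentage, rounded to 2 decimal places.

+4.88%

With y = 0.119:
  t   CF        PV=CF/(1+0.119)^t    t·PV        t(t+1)·PV
  1       700.00       625.5585       625.5585       1,251.1171
  2       700.00       559.0335     1,118.0671       3,354.2013
  3       700.00       499.5831     1,498.7494       5,994.9978
  4       700.00       446.4550     1,785.8200       8,929.1001
  5       700.00       398.9768     1,994.8838      11,969.3030
  6       700.00       356.5476     2,139.2856      14,974.9993
  7    10,700.00     4,870.4958    34,093.4705     272,747.7641
  Σ                  7,756.6504    43,255.8350     319,221.4826
P = 7,756.6504; D_Mac = 5.57661 yrs; D_mod = 4.98357 yrs; C = 32.86682.
Duration effect: -4.98357 × (-0.0095) = +0.047344
Convexity effect: 0.5 × 32.86682 × (-0.0095)² = +0.0014831
ΔP/P ≈ +0.047344 + 0.0014831 = +0.048827 = +4.8827%.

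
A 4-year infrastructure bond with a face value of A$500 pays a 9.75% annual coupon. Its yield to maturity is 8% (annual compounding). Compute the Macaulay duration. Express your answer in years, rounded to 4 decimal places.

Periodic yield y = 0.08. Discount each cash flow and weight by its year:
  t   CF        PV=CF/(1+0.08)^t    t·PV
  1        48.75        45.1389        45.1389
  2        48.75        41.7953        83.5905
  3        48.75        38.6993       116.0980
  4       548.75       403.3476     1,613.3905
  Σ                    528.9811     1,858.2179
Price P = Σ PV = 528.9811.
Macaulay duration = Σ(t·PV) / P = 1,858.2179 / 528.9811 = 3.51282 years.

3.5128 years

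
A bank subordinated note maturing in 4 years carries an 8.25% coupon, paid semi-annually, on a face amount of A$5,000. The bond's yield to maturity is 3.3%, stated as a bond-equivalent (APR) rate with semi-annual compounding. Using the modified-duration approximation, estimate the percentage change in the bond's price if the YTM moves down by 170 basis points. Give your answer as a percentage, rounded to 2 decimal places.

Periodic yield y = 0.0165. Modified duration first:
  t   CF        PV=CF/(1+0.0165)^t    t·PV
  1       206.25       202.9021       202.9021
  2       206.25       199.6086       399.2171
  3       206.25       196.3685       589.1055
  4       206.25       193.1810       772.7240
  5       206.25       190.0453       950.2263
  6       206.25       186.9604     1,121.7625
  7       206.25       183.9256     1,287.4795
  8     5,206.25     4,567.3675    36,538.9398
  Σ                  5,920.3590    41,862.3568
P = 5,920.3590; D_Mac = 7.07092 half-year periods = 3.53546 yrs; D_mod = 3.53546/(1+0.0165) = 3.47807 yrs.
ΔP/P ≈ -D_mod · Δy = -3.47807 × (-0.017) = +0.059127 = +5.9127%.

+5.91%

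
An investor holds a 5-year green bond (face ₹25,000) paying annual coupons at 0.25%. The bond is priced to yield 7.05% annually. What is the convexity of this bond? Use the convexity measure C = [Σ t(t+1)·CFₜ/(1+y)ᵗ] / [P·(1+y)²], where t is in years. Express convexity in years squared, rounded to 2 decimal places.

With y = 0.0705:
  t   CF        PV=CF/(1+0.0705)^t    t·PV        t(t+1)·PV
  1        62.50        58.3839        58.3839         116.7679
  2        62.50        54.5389       109.0779         327.2336
  3        62.50        50.9472       152.8415         611.3660
  4        62.50        47.5919       190.3677         951.8386
  5    25,062.50    17,827.5241    89,137.6204     534,825.7225
  Σ                 18,038.9860    89,648.2914     536,832.9286
P = 18,038.9860.
Convexity = Σ t(t+1)·PV / [P·(1+y)²] = 536,832.9286 / (18,038.9860 × 1.145970) = 25.96891.

25.97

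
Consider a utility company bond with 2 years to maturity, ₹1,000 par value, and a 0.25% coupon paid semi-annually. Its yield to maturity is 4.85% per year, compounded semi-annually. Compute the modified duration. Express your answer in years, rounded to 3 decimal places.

1.949 years

Periodic yield y = 0.02425. First find Macaulay duration:
  t   CF        PV=CF/(1+0.02425)^t    t·PV
  1         1.25         1.2204         1.2204
  2         1.25         1.1915         2.3830
  3         1.25         1.1633         3.4899
  4     1,001.25       909.7428     3,638.9713
  Σ                    913.3180     3,646.0646
P = 913.3180; Macaulay duration = 3,646.0646 / 913.3180 = 3.99211 half-year periods = 1.99605 years.
Modified duration = D_Mac / (1 + y) = 1.99605 / 1.02425 = 1.94880 years.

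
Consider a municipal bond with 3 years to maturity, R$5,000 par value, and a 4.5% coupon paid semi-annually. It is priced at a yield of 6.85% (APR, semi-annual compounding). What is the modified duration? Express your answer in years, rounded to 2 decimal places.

2.74 years

Periodic yield y = 0.03425. First find Macaulay duration:
  t   CF        PV=CF/(1+0.03425)^t    t·PV
  1       112.50       108.7745       108.7745
  2       112.50       105.1723       210.3446
  3       112.50       101.6895       305.0684
  4       112.50        98.3219       393.2877
  5       112.50        95.0659       475.3296
  6     5,112.50     4,177.1507    25,062.9042
  Σ                  4,686.1748    26,555.7090
P = 4,686.1748; Macaulay duration = 26,555.7090 / 4,686.1748 = 5.66682 half-year periods = 2.83341 years.
Modified duration = D_Mac / (1 + y) = 2.83341 / 1.03425 = 2.73958 years.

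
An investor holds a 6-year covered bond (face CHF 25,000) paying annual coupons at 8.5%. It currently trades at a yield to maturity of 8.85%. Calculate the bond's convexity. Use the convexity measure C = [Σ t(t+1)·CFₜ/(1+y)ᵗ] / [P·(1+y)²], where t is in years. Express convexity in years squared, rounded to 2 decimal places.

27.14

With y = 0.0885:
  t   CF        PV=CF/(1+0.0885)^t    t·PV        t(t+1)·PV
  1     2,125.00     1,952.2278     1,952.2278       3,904.4557
  2     2,125.00     1,793.5028     3,587.0057      10,761.0170
  3     2,125.00     1,647.6829     4,943.0487      19,772.1948
  4     2,125.00     1,513.7188     6,054.8751      30,274.3757
  5     2,125.00     1,390.6466     6,953.2328      41,719.3970
  6    27,125.00    16,307.9416    97,847.6494     684,933.5457
  Σ                 24,605.7205   121,338.0396     791,364.9859
P = 24,605.7205.
Convexity = Σ t(t+1)·PV / [P·(1+y)²] = 791,364.9859 / (24,605.7205 × 1.184832) = 27.14463.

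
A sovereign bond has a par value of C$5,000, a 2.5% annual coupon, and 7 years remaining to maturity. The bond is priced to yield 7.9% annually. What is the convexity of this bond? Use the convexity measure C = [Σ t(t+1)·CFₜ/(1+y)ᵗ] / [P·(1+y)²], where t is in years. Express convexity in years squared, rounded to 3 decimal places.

With y = 0.079:
  t   CF        PV=CF/(1+0.079)^t    t·PV        t(t+1)·PV
  1       125.00       115.8480       115.8480         231.6960
  2       125.00       107.3661       214.7322         644.1965
  3       125.00        99.5052       298.5155       1,194.0621
  4       125.00        92.2198       368.8792       1,844.3962
  5       125.00        85.4679       427.3393       2,564.0356
  6       125.00        79.2102       475.2615       3,326.8302
  7     5,125.00     3,009.8424    21,068.8969     168,551.1748
  Σ                  3,589.4596    22,969.4725     178,356.3915
P = 3,589.4596.
Convexity = Σ t(t+1)·PV / [P·(1+y)²] = 178,356.3915 / (3,589.4596 × 1.164241) = 42.67924.

42.679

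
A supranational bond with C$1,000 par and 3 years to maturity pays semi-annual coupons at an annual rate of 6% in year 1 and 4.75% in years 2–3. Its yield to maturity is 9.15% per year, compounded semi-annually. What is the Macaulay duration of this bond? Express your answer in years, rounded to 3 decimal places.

2.792 years

Periodic yield y = 0.04575. Discount each cash flow and weight by its period:
  t   CF        PV=CF/(1+0.04575)^t    t·PV
  1        30.00        28.6875        28.6875
  2        30.00        27.4325        54.8650
  3        23.75        20.7673        62.3019
  4        23.75        19.8588        79.4350
  5        23.75        18.9900        94.9498
  6     1,023.75       782.7565     4,696.5389
  Σ                    898.4926     5,016.7783
Price P = Σ PV = 898.4926.
Macaulay duration = Σ(t·PV) / P = 5,016.7783 / 898.4926 = 5.58355 half-year periods.
In years: 5.58355 / 2 = 2.79178 years.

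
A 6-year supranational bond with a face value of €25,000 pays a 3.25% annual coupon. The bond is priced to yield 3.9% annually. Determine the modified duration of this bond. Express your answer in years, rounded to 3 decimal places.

Periodic yield y = 0.039. First find Macaulay duration:
  t   CF        PV=CF/(1+0.039)^t    t·PV
  1       812.50       782.0019       782.0019
  2       812.50       752.6486     1,505.2973
  3       812.50       724.3971     2,173.1914
  4       812.50       697.2061     2,788.8244
  5       812.50       671.0357     3,355.1785
  6    25,812.50    20,518.0831   123,108.4984
  Σ                 24,145.3726   133,712.9919
P = 24,145.3726; Macaulay duration = 133,712.9919 / 24,145.3726 = 5.53783 years.
Modified duration = D_Mac / (1 + y) = 5.53783 / 1.039 = 5.32996 years.

5.330 years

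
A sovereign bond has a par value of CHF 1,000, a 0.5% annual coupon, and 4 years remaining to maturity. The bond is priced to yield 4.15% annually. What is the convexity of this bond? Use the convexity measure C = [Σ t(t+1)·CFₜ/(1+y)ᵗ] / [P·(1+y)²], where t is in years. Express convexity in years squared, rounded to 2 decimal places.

With y = 0.0415:
  t   CF        PV=CF/(1+0.0415)^t    t·PV        t(t+1)·PV
  1         5.00         4.8008         4.8008           9.6015
  2         5.00         4.6095         9.2189          27.6568
  3         5.00         4.4258        13.2774          53.1096
  4     1,005.00       854.1398     3,416.5592      17,082.7962
  Σ                    867.9759     3,443.8564      17,173.1643
P = 867.9759.
Convexity = Σ t(t+1)·PV / [P·(1+y)²] = 17,173.1643 / (867.9759 × 1.084722) = 18.23997.

18.24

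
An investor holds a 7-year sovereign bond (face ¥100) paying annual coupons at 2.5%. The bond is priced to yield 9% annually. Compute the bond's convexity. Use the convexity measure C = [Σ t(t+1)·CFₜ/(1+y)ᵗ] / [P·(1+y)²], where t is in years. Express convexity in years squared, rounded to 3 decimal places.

With y = 0.09:
  t   CF        PV=CF/(1+0.09)^t    t·PV        t(t+1)·PV
  1         2.50         2.2936         2.2936           4.5872
  2         2.50         2.1042         4.2084          12.6252
  3         2.50         1.9305         5.7914          23.1655
  4         2.50         1.7711         7.0843          35.4213
  5         2.50         1.6248         8.1241          48.7449
  6         2.50         1.4907         8.9440          62.6081
  7       102.50        56.0710       392.4971       3,139.9766
  Σ                     67.2858       428.9428       3,327.1286
P = 67.2858.
Convexity = Σ t(t+1)·PV / [P·(1+y)²] = 3,327.1286 / (67.2858 × 1.188100) = 41.61914.

41.619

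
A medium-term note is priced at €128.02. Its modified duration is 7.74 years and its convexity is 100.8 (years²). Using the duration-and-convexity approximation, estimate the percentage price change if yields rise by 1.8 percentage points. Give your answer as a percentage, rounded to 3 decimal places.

-12.299%

Duration effect: -D_mod·Δy = -7.74 × (+0.018) = -0.139320
Convexity effect: ½·C·(Δy)² = 0.5 × 100.8 × (0.018)² = +0.0163296
ΔP/P ≈ -0.139320 + 0.0163296 = -0.1229904
= -12.29904%.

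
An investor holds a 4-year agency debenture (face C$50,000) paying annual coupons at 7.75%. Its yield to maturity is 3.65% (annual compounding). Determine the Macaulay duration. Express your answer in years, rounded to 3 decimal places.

Periodic yield y = 0.0365. Discount each cash flow and weight by its year:
  t   CF        PV=CF/(1+0.0365)^t    t·PV
  1     3,875.00     3,738.5432     3,738.5432
  2     3,875.00     3,606.8916     7,213.7833
  3     3,875.00     3,479.8762    10,439.6285
  4    53,875.00    46,677.7655   186,711.0618
  Σ                 57,503.0764   208,103.0167
Price P = Σ PV = 57,503.0764.
Macaulay duration = Σ(t·PV) / P = 208,103.0167 / 57,503.0764 = 3.61899 years.

3.619 years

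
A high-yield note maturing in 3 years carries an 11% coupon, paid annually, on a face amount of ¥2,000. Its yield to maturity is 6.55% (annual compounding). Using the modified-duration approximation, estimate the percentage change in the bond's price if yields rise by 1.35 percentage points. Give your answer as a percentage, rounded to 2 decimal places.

Periodic yield y = 0.0655. Modified duration first:
  t   CF        PV=CF/(1+0.0655)^t    t·PV
  1       220.00       206.4758       206.4758
  2       220.00       193.7830       387.5661
  3     2,220.00     1,835.2389     5,505.7168
  Σ                  2,235.4978     6,099.7587
P = 2,235.4978; D_Mac = 2.72859 yrs; D_mod = 2.72859/(1+0.0655) = 2.56085 yrs.
ΔP/P ≈ -D_mod · Δy = -2.56085 × (+0.0135) = -0.034572 = -3.4572%.

-3.46%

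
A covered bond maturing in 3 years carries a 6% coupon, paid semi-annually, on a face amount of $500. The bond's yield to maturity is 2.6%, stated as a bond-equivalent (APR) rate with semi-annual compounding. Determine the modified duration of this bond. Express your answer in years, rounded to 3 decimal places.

2.765 years

Periodic yield y = 0.013. First find Macaulay duration:
  t   CF        PV=CF/(1+0.013)^t    t·PV
  1        15.00        14.8075        14.8075
  2        15.00        14.6175        29.2350
  3        15.00        14.4299        43.2897
  4        15.00        14.2447        56.9788
  5        15.00        14.0619        70.3095
  6       515.00       476.5962     2,859.5771
  Σ                    548.7577     3,074.1975
P = 548.7577; Macaulay duration = 3,074.1975 / 548.7577 = 5.60210 half-year periods = 2.80105 years.
Modified duration = D_Mac / (1 + y) = 2.80105 / 1.013 = 2.76511 years.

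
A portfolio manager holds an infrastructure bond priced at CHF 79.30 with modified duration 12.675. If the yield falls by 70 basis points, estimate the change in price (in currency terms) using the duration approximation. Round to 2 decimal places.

Duration approximation: ΔP/P ≈ -D_mod · Δy = -12.675 × (-0.007) = +0.088725.
ΔP ≈ 79.30 × (+0.088725) = +7.0358925.

+CHF 7.04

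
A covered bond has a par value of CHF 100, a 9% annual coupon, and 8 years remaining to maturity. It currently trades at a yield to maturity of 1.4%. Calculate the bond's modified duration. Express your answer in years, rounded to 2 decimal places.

6.37 years

Periodic yield y = 0.014. First find Macaulay duration:
  t   CF        PV=CF/(1+0.014)^t    t·PV
  1         9.00         8.8757         8.8757
  2         9.00         8.7532        17.5064
  3         9.00         8.6323        25.8970
  4         9.00         8.5132        34.0526
  5         9.00         8.3956        41.9781
  6         9.00         8.2797        49.6782
  7         9.00         8.1654        57.1577
  8       109.00        97.5265       780.2124
  Σ                    157.1417     1,015.3582
P = 157.1417; Macaulay duration = 1,015.3582 / 157.1417 = 6.46142 years.
Modified duration = D_Mac / (1 + y) = 6.46142 / 1.014 = 6.37221 years.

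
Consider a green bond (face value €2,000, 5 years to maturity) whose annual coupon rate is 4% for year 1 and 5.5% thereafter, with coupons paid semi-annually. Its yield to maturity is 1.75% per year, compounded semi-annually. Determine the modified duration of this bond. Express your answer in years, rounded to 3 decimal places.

4.500 years

Periodic yield y = 0.00875. First find Macaulay duration:
  t   CF        PV=CF/(1+0.00875)^t    t·PV
  1        40.00        39.6530        39.6530
  2        40.00        39.3091        78.6182
  3        55.00        53.5812       160.7435
  4        55.00        53.1164       212.4655
  5        55.00        52.6556       263.2782
  6        55.00        52.1989       313.1934
  7        55.00        51.7461       362.2229
  8        55.00        51.2973       410.3782
  9        55.00        50.8523       457.6709
  10    2,055.00     1,883.5465    18,835.4651
  Σ                  2,327.9564    21,133.6889
P = 2,327.9564; Macaulay duration = 21,133.6889 / 2,327.9564 = 9.07821 half-year periods = 4.53911 years.
Modified duration = D_Mac / (1 + y) = 4.53911 / 1.00875 = 4.49973 years.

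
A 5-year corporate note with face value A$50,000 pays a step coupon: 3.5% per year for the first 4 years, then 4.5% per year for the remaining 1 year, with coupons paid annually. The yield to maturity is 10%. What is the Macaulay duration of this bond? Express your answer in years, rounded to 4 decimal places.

Periodic yield y = 0.1. Discount each cash flow and weight by its year:
  t   CF        PV=CF/(1+0.1)^t    t·PV
  1     1,750.00     1,590.9091     1,590.9091
  2     1,750.00     1,446.2810     2,892.5620
  3     1,750.00     1,314.8009     3,944.4027
  4     1,750.00     1,195.2735     4,781.0942
  5    52,250.00    32,443.1391   162,215.6956
  Σ                 37,990.4037   175,424.6636
Price P = Σ PV = 37,990.4037.
Macaulay duration = Σ(t·PV) / P = 175,424.6636 / 37,990.4037 = 4.61760 years.

4.6176 years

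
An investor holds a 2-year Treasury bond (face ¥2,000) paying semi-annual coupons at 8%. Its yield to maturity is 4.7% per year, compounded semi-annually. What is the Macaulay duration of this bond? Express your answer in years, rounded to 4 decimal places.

Periodic yield y = 0.0235. Discount each cash flow and weight by its period:
  t   CF        PV=CF/(1+0.0235)^t    t·PV
  1        80.00        78.1632        78.1632
  2        80.00        76.3685       152.7370
  3        80.00        74.6151       223.8452
  4     2,080.00     1,895.4483     7,581.7933
  Σ                  2,124.5950     8,036.5386
Price P = Σ PV = 2,124.5950.
Macaulay duration = Σ(t·PV) / P = 8,036.5386 / 2,124.5950 = 3.78262 half-year periods.
In years: 3.78262 / 2 = 1.89131 years.

1.8913 years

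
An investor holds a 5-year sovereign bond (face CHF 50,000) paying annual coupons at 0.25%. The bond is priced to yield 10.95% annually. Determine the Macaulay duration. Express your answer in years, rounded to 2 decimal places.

Periodic yield y = 0.1095. Discount each cash flow and weight by its year:
  t   CF        PV=CF/(1+0.1095)^t    t·PV
  1       125.00       112.6634       112.6634
  2       125.00       101.5443       203.0885
  3       125.00        91.5225       274.5676
  4       125.00        82.4899       329.9596
  5    50,125.00    29,813.8356   149,069.1782
  Σ                 30,202.0557   149,989.4573
Price P = Σ PV = 30,202.0557.
Macaulay duration = Σ(t·PV) / P = 149,989.4573 / 30,202.0557 = 4.96620 years.

4.97 years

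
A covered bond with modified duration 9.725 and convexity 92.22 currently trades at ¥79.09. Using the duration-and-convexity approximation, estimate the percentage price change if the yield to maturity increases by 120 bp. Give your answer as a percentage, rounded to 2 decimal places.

Duration effect: -D_mod·Δy = -9.725 × (+0.012) = -0.116700
Convexity effect: ½·C·(Δy)² = 0.5 × 92.22 × (0.012)² = +0.00663984
ΔP/P ≈ -0.116700 + 0.00663984 = -0.11006016
= -11.006016%.

-11.01%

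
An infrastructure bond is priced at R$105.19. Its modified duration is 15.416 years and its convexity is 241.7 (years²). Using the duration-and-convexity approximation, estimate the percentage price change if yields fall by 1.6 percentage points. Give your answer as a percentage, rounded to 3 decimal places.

Duration effect: -D_mod·Δy = -15.416 × (-0.016) = +0.246656
Convexity effect: ½·C·(Δy)² = 0.5 × 241.7 × (-0.016)² = +0.0309376
ΔP/P ≈ +0.246656 + 0.0309376 = +0.2775936
= +27.75936%.

+27.759%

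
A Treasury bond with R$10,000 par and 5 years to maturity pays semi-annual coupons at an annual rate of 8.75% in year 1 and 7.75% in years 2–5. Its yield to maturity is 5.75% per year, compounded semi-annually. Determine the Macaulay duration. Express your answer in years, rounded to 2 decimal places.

4.24 years

Periodic yield y = 0.02875. Discount each cash flow and weight by its period:
  t   CF        PV=CF/(1+0.02875)^t    t·PV
  1       437.50       425.2734       425.2734
  2       437.50       413.3885       826.7769
  3       387.50       355.9116     1,067.7348
  4       387.50       345.9651     1,383.8605
  5       387.50       336.2966     1,681.4830
  6       387.50       326.8983     1,961.3896
  7       387.50       317.7626     2,224.3381
  8       387.50       308.8822     2,471.0578
  9       387.50       300.2500     2,702.2504
  10   10,387.50     7,823.7066    78,237.0658
  Σ                 10,954.3349    92,981.2304
Price P = Σ PV = 10,954.3349.
Macaulay duration = Σ(t·PV) / P = 92,981.2304 / 10,954.3349 = 8.48808 half-year periods.
In years: 8.48808 / 2 = 4.24404 years.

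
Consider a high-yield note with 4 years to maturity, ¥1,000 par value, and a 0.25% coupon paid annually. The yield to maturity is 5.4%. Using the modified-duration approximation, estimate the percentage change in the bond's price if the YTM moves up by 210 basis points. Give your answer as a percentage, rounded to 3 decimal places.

-7.936%

Periodic yield y = 0.054. Modified duration first:
  t   CF        PV=CF/(1+0.054)^t    t·PV
  1         2.50         2.3719         2.3719
  2         2.50         2.2504         4.5008
  3         2.50         2.1351         6.4053
  4     1,002.50       812.3103     3,249.2410
  Σ                    819.0677     3,262.5190
P = 819.0677; D_Mac = 3.98321 yrs; D_mod = 3.98321/(1+0.054) = 3.77914 yrs.
ΔP/P ≈ -D_mod · Δy = -3.77914 × (+0.021) = -0.079362 = -7.9362%.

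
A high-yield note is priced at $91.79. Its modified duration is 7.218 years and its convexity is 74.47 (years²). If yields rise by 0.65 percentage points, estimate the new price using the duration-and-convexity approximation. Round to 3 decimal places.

$87.628

Duration effect: -D_mod·Δy = -7.218 × (+0.0065) = -0.046917
Convexity effect: ½·C·(Δy)² = 0.5 × 74.47 × (0.0065)² = +0.00157317875
ΔP/P ≈ -0.046917 + 0.00157317875 = -0.04534382125
New price ≈ 91.79 × (1 - 0.04534382125) = 87.6278906474625.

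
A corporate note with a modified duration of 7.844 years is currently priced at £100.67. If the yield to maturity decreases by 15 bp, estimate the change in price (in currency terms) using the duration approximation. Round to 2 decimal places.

+£1.18

Duration approximation: ΔP/P ≈ -D_mod · Δy = -7.844 × (-0.0015) = +0.011766.
ΔP ≈ 100.67 × (+0.011766) = +1.18448322.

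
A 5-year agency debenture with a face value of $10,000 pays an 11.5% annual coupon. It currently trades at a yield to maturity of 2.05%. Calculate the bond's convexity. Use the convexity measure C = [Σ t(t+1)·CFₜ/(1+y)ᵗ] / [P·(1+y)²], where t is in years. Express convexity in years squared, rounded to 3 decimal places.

22.949

With y = 0.0205:
  t   CF        PV=CF/(1+0.0205)^t    t·PV        t(t+1)·PV
  1     1,150.00     1,126.8986     1,126.8986       2,253.7972
  2     1,150.00     1,104.2612     2,208.5224       6,625.5673
  3     1,150.00     1,082.0786     3,246.2358      12,984.9433
  4     1,150.00     1,060.3416     4,241.3664      21,206.8322
  5    11,150.00    10,074.1827    50,370.9134     302,225.4806
  Σ                 14,447.7627    61,193.9367     345,296.6206
P = 14,447.7627.
Convexity = Σ t(t+1)·PV / [P·(1+y)²] = 345,296.6206 / (14,447.7627 × 1.041420) = 22.94910.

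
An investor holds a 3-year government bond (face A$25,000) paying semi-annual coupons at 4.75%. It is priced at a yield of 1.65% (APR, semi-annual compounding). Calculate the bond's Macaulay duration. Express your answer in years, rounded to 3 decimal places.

Periodic yield y = 0.00825. Discount each cash flow and weight by its period:
  t   CF        PV=CF/(1+0.00825)^t    t·PV
  1       593.75       588.8916       588.8916
  2       593.75       584.0730     1,168.1461
  3       593.75       579.2939     1,737.8816
  4       593.75       574.5538     2,298.2152
  5       593.75       569.8525     2,849.2626
  6    25,593.75    24,362.6507   146,175.9045
  Σ                 27,259.3156   154,818.3016
Price P = Σ PV = 27,259.3156.
Macaulay duration = Σ(t·PV) / P = 154,818.3016 / 27,259.3156 = 5.67946 half-year periods.
In years: 5.67946 / 2 = 2.83973 years.

2.840 years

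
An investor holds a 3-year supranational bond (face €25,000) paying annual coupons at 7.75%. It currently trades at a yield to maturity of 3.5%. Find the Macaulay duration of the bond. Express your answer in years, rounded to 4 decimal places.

Periodic yield y = 0.035. Discount each cash flow and weight by its year:
  t   CF        PV=CF/(1+0.035)^t    t·PV
  1     1,937.50     1,871.9807     1,871.9807
  2     1,937.50     1,808.6770     3,617.3540
  3    26,937.50    24,296.0816    72,888.2449
  Σ                 27,976.7393    78,377.5795
Price P = Σ PV = 27,976.7393.
Macaulay duration = Σ(t·PV) / P = 78,377.5795 / 27,976.7393 = 2.80153 years.

2.8015 years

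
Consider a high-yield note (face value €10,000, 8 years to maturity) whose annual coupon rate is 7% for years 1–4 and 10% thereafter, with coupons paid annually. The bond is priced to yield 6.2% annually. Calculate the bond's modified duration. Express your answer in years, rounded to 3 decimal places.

Periodic yield y = 0.062. First find Macaulay duration:
  t   CF        PV=CF/(1+0.062)^t    t·PV
  1       700.00       659.1337       659.1337
  2       700.00       620.6532     1,241.3064
  3       700.00       584.4192     1,753.2577
  4       700.00       550.3006     2,201.2023
  5     1,000.00       740.2483     3,701.2415
  6     1,000.00       697.0323     4,182.1938
  7     1,000.00       656.3393     4,594.3748
  8    11,000.00     6,798.2409    54,385.9273
  Σ                 11,306.3675    72,718.6375
P = 11,306.3675; Macaulay duration = 72,718.6375 / 11,306.3675 = 6.43165 years.
Modified duration = D_Mac / (1 + y) = 6.43165 / 1.062 = 6.05617 years.

6.056 years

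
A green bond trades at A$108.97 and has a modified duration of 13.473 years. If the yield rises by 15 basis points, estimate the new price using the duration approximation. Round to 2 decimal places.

A$106.77

Duration approximation: ΔP/P ≈ -D_mod · Δy = -13.473 × (+0.0015) = -0.0202095.
New price ≈ 108.97 × (1 - 0.0202095) = 106.767770785.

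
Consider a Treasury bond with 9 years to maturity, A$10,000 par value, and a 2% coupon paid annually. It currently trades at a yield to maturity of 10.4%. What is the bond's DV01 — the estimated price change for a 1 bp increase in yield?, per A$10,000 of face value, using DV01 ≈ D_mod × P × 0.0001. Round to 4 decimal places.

A$3.7928

Periodic yield y = 0.104.
  t   CF        PV=CF/(1+0.104)^t    t·PV
  1       200.00       181.1594       181.1594
  2       200.00       164.0937       328.1874
  3       200.00       148.6356       445.9067
  4       200.00       134.6337       538.5347
  5       200.00       121.9508       609.7540
  6       200.00       110.4627       662.7760
  7       200.00       100.0568       700.3974
  8       200.00        90.6311       725.0491
  9    10,200.00     4,186.7643    37,680.8786
  Σ                  5,238.3880    41,872.6433
P = 5,238.3880; D_Mac = 7.99342 yrs; D_mod = 7.24042 yrs.
DV01 ≈ 7.24042 × 5,238.3880 × 0.0001 = 3.792812.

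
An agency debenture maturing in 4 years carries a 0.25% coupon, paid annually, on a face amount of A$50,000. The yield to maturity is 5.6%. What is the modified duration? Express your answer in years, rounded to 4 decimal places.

3.7719 years

Periodic yield y = 0.056. First find Macaulay duration:
  t   CF        PV=CF/(1+0.056)^t    t·PV
  1       125.00       118.3712       118.3712
  2       125.00       112.0940       224.1879
  3       125.00       106.1496       318.4487
  4    50,125.00    40,308.6927   161,234.7706
  Σ                 40,645.3074   161,895.7785
P = 40,645.3074; Macaulay duration = 161,895.7785 / 40,645.3074 = 3.98314 years.
Modified duration = D_Mac / (1 + y) = 3.98314 / 1.056 = 3.77191 years.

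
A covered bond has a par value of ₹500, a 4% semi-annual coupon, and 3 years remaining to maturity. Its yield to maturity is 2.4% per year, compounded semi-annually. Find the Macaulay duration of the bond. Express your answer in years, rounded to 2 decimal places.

Periodic yield y = 0.012. Discount each cash flow and weight by its period:
  t   CF        PV=CF/(1+0.012)^t    t·PV
  1        10.00         9.8814         9.8814
  2        10.00         9.7643        19.5285
  3        10.00         9.6485        28.9454
  4        10.00         9.5341        38.1362
  5        10.00         9.4210        47.1050
  6       510.00       474.7742     2,848.6451
  Σ                    523.0234     2,992.2418
Price P = Σ PV = 523.0234.
Macaulay duration = Σ(t·PV) / P = 2,992.2418 / 523.0234 = 5.72105 half-year periods.
In years: 5.72105 / 2 = 2.86052 years.

2.86 years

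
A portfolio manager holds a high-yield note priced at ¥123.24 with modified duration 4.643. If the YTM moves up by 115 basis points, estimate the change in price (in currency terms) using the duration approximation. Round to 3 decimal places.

-¥6.580

Duration approximation: ΔP/P ≈ -D_mod · Δy = -4.643 × (+0.0115) = -0.0533945.
ΔP ≈ 123.24 × (-0.0533945) = -6.58033818.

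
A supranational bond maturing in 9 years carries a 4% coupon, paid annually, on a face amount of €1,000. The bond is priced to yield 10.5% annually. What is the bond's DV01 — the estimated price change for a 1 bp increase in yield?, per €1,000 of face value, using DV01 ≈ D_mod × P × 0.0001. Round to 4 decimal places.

Periodic yield y = 0.105.
  t   CF        PV=CF/(1+0.105)^t    t·PV
  1        40.00        36.1991        36.1991
  2        40.00        32.7594        65.5187
  3        40.00        29.6465        88.9394
  4        40.00        26.8294       107.3176
  5        40.00        24.2800       121.4000
  6        40.00        21.9728       131.8371
  7        40.00        19.8849       139.1945
  8        40.00        17.9954       143.9633
  9     1,040.00       423.4214     3,810.7929
  Σ                    632.9889     4,645.1626
P = 632.9889; D_Mac = 7.33846 yrs; D_mod = 6.64114 yrs.
DV01 ≈ 6.64114 × 632.9889 × 0.0001 = 0.420377.

€0.4204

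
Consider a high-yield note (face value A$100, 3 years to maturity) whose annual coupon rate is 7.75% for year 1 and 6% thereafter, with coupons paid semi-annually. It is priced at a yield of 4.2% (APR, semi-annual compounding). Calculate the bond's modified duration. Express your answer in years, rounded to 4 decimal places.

Periodic yield y = 0.021. First find Macaulay duration:
  t   CF        PV=CF/(1+0.021)^t    t·PV
  1        3.875         3.7953         3.7953
  2        3.875         3.7172         7.4345
  3        3.000         2.8187         8.4560
  4        3.000         2.7607        11.0428
  5        3.000         2.7039        13.5196
  6      103.000        90.9249       545.5493
  Σ                    106.7207       589.7974
P = 106.7207; Macaulay duration = 589.7974 / 106.7207 = 5.52655 half-year periods = 2.76328 years.
Modified duration = D_Mac / (1 + y) = 2.76328 / 1.021 = 2.70644 years.

2.7064 years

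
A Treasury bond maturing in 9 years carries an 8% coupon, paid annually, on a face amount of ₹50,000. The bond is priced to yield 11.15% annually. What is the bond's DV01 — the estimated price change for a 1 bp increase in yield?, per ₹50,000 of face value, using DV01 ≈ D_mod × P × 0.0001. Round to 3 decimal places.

Periodic yield y = 0.1115.
  t   CF        PV=CF/(1+0.1115)^t    t·PV
  1     4,000.00     3,598.7404     3,598.7404
  2     4,000.00     3,237.7332     6,475.4664
  3     4,000.00     2,912.9403     8,738.8210
  4     4,000.00     2,620.7291    10,482.9162
  5     4,000.00     2,357.8309    11,789.1545
  6     4,000.00     2,121.3054    12,727.8322
  7     4,000.00     1,908.5068    13,359.5479
  8     4,000.00     1,717.0552    13,736.4415
  9    54,000.00    20,854.9214   187,694.2922
  Σ                 41,329.7627   268,603.2124
P = 41,329.7627; D_Mac = 6.49903 yrs; D_mod = 5.84708 yrs.
DV01 ≈ 5.84708 × 41,329.7627 × 0.0001 = 24.165831.

₹24.166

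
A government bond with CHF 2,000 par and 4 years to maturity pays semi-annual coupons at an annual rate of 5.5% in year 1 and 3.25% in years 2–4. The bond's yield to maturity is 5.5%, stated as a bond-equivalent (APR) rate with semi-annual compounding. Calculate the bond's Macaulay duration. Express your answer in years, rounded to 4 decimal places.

Periodic yield y = 0.0275. Discount each cash flow and weight by its period:
  t   CF        PV=CF/(1+0.0275)^t    t·PV
  1        55.00        53.5280        53.5280
  2        55.00        52.0954       104.1907
  3        32.50        29.9597        89.8792
  4        32.50        29.1579       116.6315
  5        32.50        28.3775       141.8875
  6        32.50        27.6180       165.7081
  7        32.50        26.8788       188.1519
  8     2,032.50     1,635.9722    13,087.7773
  Σ                  1,883.5875    13,947.7542
Price P = Σ PV = 1,883.5875.
Macaulay duration = Σ(t·PV) / P = 13,947.7542 / 1,883.5875 = 7.40489 half-year periods.
In years: 7.40489 / 2 = 3.70244 years.

3.7024 years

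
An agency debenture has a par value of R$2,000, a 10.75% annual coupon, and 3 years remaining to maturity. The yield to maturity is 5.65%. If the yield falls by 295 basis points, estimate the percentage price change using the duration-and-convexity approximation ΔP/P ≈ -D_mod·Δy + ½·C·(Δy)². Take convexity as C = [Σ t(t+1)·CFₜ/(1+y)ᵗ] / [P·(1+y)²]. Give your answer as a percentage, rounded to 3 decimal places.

With y = 0.0565:
  t   CF        PV=CF/(1+0.0565)^t    t·PV        t(t+1)·PV
  1       215.00       203.5021       203.5021         407.0043
  2       215.00       192.6191       385.2383       1,155.7149
  3     2,215.00     1,878.3012     5,634.9035      22,539.6139
  Σ                  2,274.4224     6,223.6439      24,102.3330
P = 2,274.4224; D_Mac = 2.73636 yrs; D_mod = 2.59003 yrs; C = 9.49399.
Duration effect: -2.59003 × (-0.0295) = +0.076406
Convexity effect: 0.5 × 9.49399 × (-0.0295)² = +0.0041311
ΔP/P ≈ +0.076406 + 0.0041311 = +0.080537 = +8.0537%.

+8.054%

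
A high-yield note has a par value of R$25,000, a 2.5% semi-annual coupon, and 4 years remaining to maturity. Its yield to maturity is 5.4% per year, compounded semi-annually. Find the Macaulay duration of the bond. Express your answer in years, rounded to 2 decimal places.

3.82 years

Periodic yield y = 0.027. Discount each cash flow and weight by its period:
  t   CF        PV=CF/(1+0.027)^t    t·PV
  1       312.50       304.2843       304.2843
  2       312.50       296.2846       592.5693
  3       312.50       288.4953       865.4858
  4       312.50       280.9107     1,123.6427
  5       312.50       273.5255     1,367.6274
  6       312.50       266.3345     1,598.0068
  7       312.50       259.3325     1,815.3274
  8    25,312.50    20,453.6816   163,629.4531
  Σ                 22,422.8490   171,296.3968
Price P = Σ PV = 22,422.8490.
Macaulay duration = Σ(t·PV) / P = 171,296.3968 / 22,422.8490 = 7.63937 half-year periods.
In years: 7.63937 / 2 = 3.81968 years.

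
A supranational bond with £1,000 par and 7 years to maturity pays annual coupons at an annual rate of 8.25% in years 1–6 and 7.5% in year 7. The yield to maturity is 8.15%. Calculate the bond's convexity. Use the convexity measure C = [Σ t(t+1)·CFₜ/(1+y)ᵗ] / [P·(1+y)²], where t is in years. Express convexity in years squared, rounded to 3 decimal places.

35.185

With y = 0.0815:
  t   CF        PV=CF/(1+0.0815)^t    t·PV        t(t+1)·PV
  1        82.50        76.2829        76.2829         152.5659
  2        82.50        70.5344       141.0688         423.2063
  3        82.50        65.2190       195.6571         782.6284
  4        82.50        60.3042       241.2170       1,206.0848
  5        82.50        55.7598       278.7991       1,672.7945
  6        82.50        51.5579       309.3471       2,165.4297
  7     1,075.00       621.1876     4,348.3134      34,786.5072
  Σ                  1,000.8459     5,590.6854      41,189.2169
P = 1,000.8459.
Convexity = Σ t(t+1)·PV / [P·(1+y)²] = 41,189.2169 / (1,000.8459 × 1.169642) = 35.18546.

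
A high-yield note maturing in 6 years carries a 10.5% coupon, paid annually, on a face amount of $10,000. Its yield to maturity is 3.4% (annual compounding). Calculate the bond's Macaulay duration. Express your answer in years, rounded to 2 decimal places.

4.94 years

Periodic yield y = 0.034. Discount each cash flow and weight by its year:
  t   CF        PV=CF/(1+0.034)^t    t·PV
  1     1,050.00     1,015.4739     1,015.4739
  2     1,050.00       982.0831     1,964.1661
  3     1,050.00       949.7902     2,849.3706
  4     1,050.00       918.5592     3,674.2367
  5     1,050.00       888.3551     4,441.7756
  6    11,050.00     9,041.4700    54,248.8200
  Σ                 13,795.7314    68,193.8429
Price P = Σ PV = 13,795.7314.
Macaulay duration = Σ(t·PV) / P = 68,193.8429 / 13,795.7314 = 4.94311 years.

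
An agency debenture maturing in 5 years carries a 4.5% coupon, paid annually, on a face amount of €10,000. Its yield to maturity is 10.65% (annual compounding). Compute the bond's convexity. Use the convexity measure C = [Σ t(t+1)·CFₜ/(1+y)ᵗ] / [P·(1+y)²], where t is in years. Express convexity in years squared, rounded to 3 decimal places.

With y = 0.1065:
  t   CF        PV=CF/(1+0.1065)^t    t·PV        t(t+1)·PV
  1       450.00       406.6878       406.6878         813.3755
  2       450.00       367.5443       735.0886       2,205.2657
  3       450.00       332.1684       996.5051       3,986.0203
  4       450.00       300.1973     1,200.7894       6,003.9468
  5    10,450.00     6,300.2705    31,501.3527     189,008.1163
  Σ                  7,706.8683    34,840.4235     202,016.7246
P = 7,706.8683.
Convexity = Σ t(t+1)·PV / [P·(1+y)²] = 202,016.7246 / (7,706.8683 × 1.224342) = 21.40950.

21.410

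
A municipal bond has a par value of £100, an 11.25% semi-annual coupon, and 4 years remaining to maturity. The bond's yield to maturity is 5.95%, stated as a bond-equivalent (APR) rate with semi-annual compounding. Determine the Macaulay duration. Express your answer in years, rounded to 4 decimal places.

Periodic yield y = 0.02975. Discount each cash flow and weight by its period:
  t   CF        PV=CF/(1+0.02975)^t    t·PV
  1        5.625         5.4625         5.4625
  2        5.625         5.3047        10.6094
  3        5.625         5.1514        15.4543
  4        5.625         5.0026        20.0104
  5        5.625         4.8581        24.2903
  6        5.625         4.7177        28.3063
  7        5.625         4.5814        32.0699
  8      105.625        83.5434       668.3475
  Σ                    118.6218       804.5505
Price P = Σ PV = 118.6218.
Macaulay duration = Σ(t·PV) / P = 804.5505 / 118.6218 = 6.78248 half-year periods.
In years: 6.78248 / 2 = 3.39124 years.

3.3912 years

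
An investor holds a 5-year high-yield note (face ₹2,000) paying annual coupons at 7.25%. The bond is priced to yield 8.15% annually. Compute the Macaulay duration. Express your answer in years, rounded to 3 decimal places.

4.355 years

Periodic yield y = 0.0815. Discount each cash flow and weight by its year:
  t   CF        PV=CF/(1+0.0815)^t    t·PV
  1       145.00       134.0730       134.0730
  2       145.00       123.9695       247.9391
  3       145.00       114.6274       343.8822
  4       145.00       105.9893       423.9571
  5     2,145.00     1,449.7552     7,248.7760
  Σ                  1,928.4145     8,398.6274
Price P = Σ PV = 1,928.4145.
Macaulay duration = Σ(t·PV) / P = 8,398.6274 / 1,928.4145 = 4.35520 years.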